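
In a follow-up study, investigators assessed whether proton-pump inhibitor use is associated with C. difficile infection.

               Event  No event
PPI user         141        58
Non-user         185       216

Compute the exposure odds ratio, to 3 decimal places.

Cells: a = 141, b = 58, c = 185, d = 216.
OR = (a·d)/(b·c) = (141 × 216) / (58 × 185) = 30456 / 10730 = 2.83840
The odds of C. difficile infection are about 2.84 times as high in the ppi user group.

2.838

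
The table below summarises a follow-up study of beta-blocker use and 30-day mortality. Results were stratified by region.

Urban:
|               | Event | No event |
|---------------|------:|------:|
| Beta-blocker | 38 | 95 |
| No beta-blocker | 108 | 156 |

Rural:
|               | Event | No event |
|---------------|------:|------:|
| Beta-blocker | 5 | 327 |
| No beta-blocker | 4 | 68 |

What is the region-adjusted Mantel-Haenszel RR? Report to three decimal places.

RR_MH = Σ(aᵢ·n₀ᵢ/nᵢ) / Σ(cᵢ·n₁ᵢ/nᵢ), with n₁ᵢ = aᵢ+bᵢ (exposed), n₀ᵢ = cᵢ+dᵢ (unexposed), nᵢ = n₁ᵢ+n₀ᵢ.
Stratum 1 (Urban): n₁ = 133, n₀ = 264, n = 397; a·n₀/n = 38·264/397 = 25.2695; c·n₁/n = 108·133/397 = 36.1814
Stratum 2 (Rural): n₁ = 332, n₀ = 72, n = 404; a·n₀/n = 5·72/404 = 0.8911; c·n₁/n = 4·332/404 = 3.2871
RR_MH = (25.2695 + 0.8911) / (36.1814 + 3.2871) = 26.1606 / 39.4685 = 0.66282

0.663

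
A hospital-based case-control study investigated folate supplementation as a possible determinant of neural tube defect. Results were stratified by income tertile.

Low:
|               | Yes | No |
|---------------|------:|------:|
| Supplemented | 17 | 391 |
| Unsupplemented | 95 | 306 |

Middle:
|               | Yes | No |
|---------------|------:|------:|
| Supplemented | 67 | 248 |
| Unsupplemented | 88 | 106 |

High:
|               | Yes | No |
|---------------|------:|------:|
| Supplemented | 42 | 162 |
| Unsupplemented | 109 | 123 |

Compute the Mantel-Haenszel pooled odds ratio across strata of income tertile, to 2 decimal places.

0.25

OR_MH = Σ(aᵢdᵢ/nᵢ) / Σ(bᵢcᵢ/nᵢ), where nᵢ is the stratum total.
Stratum 1 (Low): n = 809; a·d/n = 17·306/809 = 6.4302; b·c/n = 391·95/809 = 45.9147
Stratum 2 (Middle): n = 509; a·d/n = 67·106/509 = 13.9528; b·c/n = 248·88/509 = 42.8762
Stratum 3 (High): n = 436; a·d/n = 42·123/436 = 11.8486; b·c/n = 162·109/436 = 40.5000
OR_MH = (6.4302 + 13.9528 + 11.8486) / (45.9147 + 42.8762 + 40.5000) = 32.2316 / 129.2909 = 0.24930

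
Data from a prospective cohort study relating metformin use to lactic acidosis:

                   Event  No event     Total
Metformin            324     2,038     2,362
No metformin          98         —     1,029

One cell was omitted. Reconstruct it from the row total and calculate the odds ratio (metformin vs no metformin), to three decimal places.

1.510

The missing cell is in the unexposed row: 1029 − 98 = 931.
So a = 324, b = 2038, c = 98, d = 931.
OR = (a·d)/(b·c) = (324 × 931) / (2038 × 98) = 301644 / 199724 = 1.51030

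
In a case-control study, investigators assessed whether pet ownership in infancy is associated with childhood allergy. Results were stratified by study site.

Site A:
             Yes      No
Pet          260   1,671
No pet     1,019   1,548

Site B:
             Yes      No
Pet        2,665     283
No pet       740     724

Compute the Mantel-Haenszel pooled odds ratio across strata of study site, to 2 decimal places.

1.24

OR_MH = Σ(aᵢdᵢ/nᵢ) / Σ(bᵢcᵢ/nᵢ), where nᵢ is the stratum total.
Stratum 1 (Site A): n = 4498; a·d/n = 260·1548/4498 = 89.4798; b·c/n = 1671·1019/4498 = 378.5569
Stratum 2 (Site B): n = 4412; a·d/n = 2665·724/4412 = 437.3209; b·c/n = 283·740/4412 = 47.4660
OR_MH = (89.4798 + 437.3209) / (378.5569 + 47.4660) = 526.8007 / 426.0229 = 1.23655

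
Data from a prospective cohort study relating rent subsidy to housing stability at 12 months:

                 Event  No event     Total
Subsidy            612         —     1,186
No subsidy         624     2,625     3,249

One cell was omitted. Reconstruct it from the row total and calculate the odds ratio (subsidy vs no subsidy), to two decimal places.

4.49

The missing cell is in the exposed row: 1186 − 612 = 574.
So a = 612, b = 574, c = 624, d = 2625.
OR = (a·d)/(b·c) = (612 × 2625) / (574 × 624) = 1606500 / 358176 = 4.48523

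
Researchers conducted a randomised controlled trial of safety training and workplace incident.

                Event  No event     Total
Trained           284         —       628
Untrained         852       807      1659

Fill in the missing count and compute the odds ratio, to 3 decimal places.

0.782

The missing cell is in the exposed row: 628 − 284 = 344.
So a = 284, b = 344, c = 852, d = 807.
OR = (a·d)/(b·c) = (284 × 807) / (344 × 852) = 229188 / 293088 = 0.78198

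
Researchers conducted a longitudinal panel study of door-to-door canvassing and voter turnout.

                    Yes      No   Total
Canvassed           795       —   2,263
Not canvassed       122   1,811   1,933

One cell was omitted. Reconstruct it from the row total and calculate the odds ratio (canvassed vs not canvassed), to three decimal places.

The missing cell is in the exposed row: 2263 − 795 = 1468.
So a = 795, b = 1468, c = 122, d = 1811.
OR = (a·d)/(b·c) = (795 × 1811) / (1468 × 122) = 1439745 / 179096 = 8.03896

8.039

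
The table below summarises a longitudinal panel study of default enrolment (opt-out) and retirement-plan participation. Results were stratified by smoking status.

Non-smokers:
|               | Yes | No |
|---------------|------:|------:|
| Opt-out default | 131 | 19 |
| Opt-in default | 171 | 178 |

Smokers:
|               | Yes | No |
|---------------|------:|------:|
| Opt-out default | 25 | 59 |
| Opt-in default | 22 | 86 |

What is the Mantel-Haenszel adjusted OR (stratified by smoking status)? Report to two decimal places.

OR_MH = Σ(aᵢdᵢ/nᵢ) / Σ(bᵢcᵢ/nᵢ), where nᵢ is the stratum total.
Stratum 1 (Non-smokers): n = 499; a·d/n = 131·178/499 = 46.7295; b·c/n = 19·171/499 = 6.5110
Stratum 2 (Smokers): n = 192; a·d/n = 25·86/192 = 11.1979; b·c/n = 59·22/192 = 6.7604
OR_MH = (46.7295 + 11.1979) / (6.5110 + 6.7604) = 57.9274 / 13.2714 = 4.36482

4.36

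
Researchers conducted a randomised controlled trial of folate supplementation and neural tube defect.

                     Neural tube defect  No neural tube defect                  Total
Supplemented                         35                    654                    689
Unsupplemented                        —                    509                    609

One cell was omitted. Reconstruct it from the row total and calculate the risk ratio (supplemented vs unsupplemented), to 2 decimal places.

0.31

The missing cell is in the unexposed row: 609 − 509 = 100.
So a = 35, b = 654, c = 100, d = 509.
RR = [a/(a+b)] / [c/(c+d)] = (35/689) / (100/609) = 0.05080/0.16420 = 0.30936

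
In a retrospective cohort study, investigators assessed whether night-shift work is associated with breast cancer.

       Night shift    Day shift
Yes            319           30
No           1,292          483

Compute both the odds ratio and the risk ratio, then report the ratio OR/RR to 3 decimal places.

Reading the table with exposure as columns: a = 319 (Night shift, case), b = 1292 (Night shift, non-case), c = 30 (Day shift, case), d = 483.
OR = (319·483)/(1292·30) = 154077/38760 = 3.97515
Risk in exposed = 319/1611 = 0.19801; risk in unexposed = 30/513 = 0.05848; RR = 3.38603
OR/RR = 3.97515 / 3.38603 = 1.17399
The outcome is not rare, so the OR lies further from 1 than the RR.

1.174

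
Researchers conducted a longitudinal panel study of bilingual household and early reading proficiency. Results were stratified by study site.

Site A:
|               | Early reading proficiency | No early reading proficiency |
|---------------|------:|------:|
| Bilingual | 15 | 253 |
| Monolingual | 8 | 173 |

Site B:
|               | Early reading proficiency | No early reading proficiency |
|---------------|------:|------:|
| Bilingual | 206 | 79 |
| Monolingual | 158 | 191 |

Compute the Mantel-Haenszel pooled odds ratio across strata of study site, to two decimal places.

2.80

OR_MH = Σ(aᵢdᵢ/nᵢ) / Σ(bᵢcᵢ/nᵢ), where nᵢ is the stratum total.
Stratum 1 (Site A): n = 449; a·d/n = 15·173/449 = 5.7795; b·c/n = 253·8/449 = 4.5078
Stratum 2 (Site B): n = 634; a·d/n = 206·191/634 = 62.0599; b·c/n = 79·158/634 = 19.6877
OR_MH = (5.7795 + 62.0599) / (4.5078 + 19.6877) = 67.8394 / 24.1955 = 2.80381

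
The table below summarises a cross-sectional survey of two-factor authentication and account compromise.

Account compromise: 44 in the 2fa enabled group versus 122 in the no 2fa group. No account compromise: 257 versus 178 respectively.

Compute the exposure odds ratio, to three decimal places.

From the description: a = 44, b = 257, c = 122, d = 178.
OR = (a·d)/(b·c) = (44 × 178) / (257 × 122) = 7832 / 31354 = 0.24979
Exposure is associated with lower odds of account compromise (OR = 0.25 < 1).

0.250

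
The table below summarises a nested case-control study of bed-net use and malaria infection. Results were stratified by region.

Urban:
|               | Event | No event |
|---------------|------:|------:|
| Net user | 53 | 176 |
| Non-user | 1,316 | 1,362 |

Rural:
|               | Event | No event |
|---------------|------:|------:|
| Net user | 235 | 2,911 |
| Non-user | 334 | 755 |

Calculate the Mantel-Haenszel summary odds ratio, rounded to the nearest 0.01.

0.22

OR_MH = Σ(aᵢdᵢ/nᵢ) / Σ(bᵢcᵢ/nᵢ), where nᵢ is the stratum total.
Stratum 1 (Urban): n = 2907; a·d/n = 53·1362/2907 = 24.8318; b·c/n = 176·1316/2907 = 79.6753
Stratum 2 (Rural): n = 4235; a·d/n = 235·755/4235 = 41.8949; b·c/n = 2911·334/4235 = 229.5806
OR_MH = (24.8318 + 41.8949) / (79.6753 + 229.5806) = 66.7267 / 309.2559 = 0.21577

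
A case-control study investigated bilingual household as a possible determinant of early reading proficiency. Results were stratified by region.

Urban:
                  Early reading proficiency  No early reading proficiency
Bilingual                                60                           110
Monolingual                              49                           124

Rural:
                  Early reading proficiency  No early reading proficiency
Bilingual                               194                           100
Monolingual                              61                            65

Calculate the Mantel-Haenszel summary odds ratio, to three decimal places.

1.710

OR_MH = Σ(aᵢdᵢ/nᵢ) / Σ(bᵢcᵢ/nᵢ), where nᵢ is the stratum total.
Stratum 1 (Urban): n = 343; a·d/n = 60·124/343 = 21.6910; b·c/n = 110·49/343 = 15.7143
Stratum 2 (Rural): n = 420; a·d/n = 194·65/420 = 30.0238; b·c/n = 100·61/420 = 14.5238
OR_MH = (21.6910 + 30.0238) / (15.7143 + 14.5238) = 51.7148 / 30.2381 = 1.71025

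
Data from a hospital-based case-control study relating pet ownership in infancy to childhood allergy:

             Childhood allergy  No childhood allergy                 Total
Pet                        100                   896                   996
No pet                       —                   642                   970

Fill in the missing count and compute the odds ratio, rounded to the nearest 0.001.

The missing cell is in the unexposed row: 970 − 642 = 328.
So a = 100, b = 896, c = 328, d = 642.
OR = (a·d)/(b·c) = (100 × 642) / (896 × 328) = 64200 / 293888 = 0.21845

0.218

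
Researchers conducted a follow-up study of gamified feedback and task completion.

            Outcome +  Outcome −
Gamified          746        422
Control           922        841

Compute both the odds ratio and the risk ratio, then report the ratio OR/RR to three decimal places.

Cells: a = 746, b = 422, c = 922, d = 841.
OR = (746·841)/(422·922) = 627386/389084 = 1.61247
Risk in exposed = 746/1168 = 0.63870; risk in unexposed = 922/1763 = 0.52297; RR = 1.22129
OR/RR = 1.61247 / 1.22129 = 1.32030
The outcome is not rare, so the OR lies further from 1 than the RR.

1.320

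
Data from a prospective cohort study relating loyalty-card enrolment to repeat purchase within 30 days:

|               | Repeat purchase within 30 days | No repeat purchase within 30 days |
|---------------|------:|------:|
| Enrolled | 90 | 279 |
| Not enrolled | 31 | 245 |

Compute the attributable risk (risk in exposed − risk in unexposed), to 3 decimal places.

Cells: a = 90, b = 279, c = 31, d = 245.
Risk in exposed = 90/369 = 0.243902; risk in unexposed = 31/276 = 0.112319.
Risk difference = 0.243902 − 0.112319 = 0.131584

0.132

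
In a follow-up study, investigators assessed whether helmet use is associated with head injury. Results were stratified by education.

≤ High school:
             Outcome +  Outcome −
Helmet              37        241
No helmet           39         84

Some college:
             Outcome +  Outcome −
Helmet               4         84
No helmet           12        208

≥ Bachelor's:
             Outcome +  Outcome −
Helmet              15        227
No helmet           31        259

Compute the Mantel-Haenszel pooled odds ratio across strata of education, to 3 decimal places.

OR_MH = Σ(aᵢdᵢ/nᵢ) / Σ(bᵢcᵢ/nᵢ), where nᵢ is the stratum total.
Stratum 1 (≤ High school): n = 401; a·d/n = 37·84/401 = 7.7506; b·c/n = 241·39/401 = 23.4389
Stratum 2 (Some college): n = 308; a·d/n = 4·208/308 = 2.7013; b·c/n = 84·12/308 = 3.2727
Stratum 3 (≥ Bachelor's): n = 532; a·d/n = 15·259/532 = 7.3026; b·c/n = 227·31/532 = 13.2274
OR_MH = (7.7506 + 2.7013 + 7.3026) / (23.4389 + 3.2727 + 13.2274) = 17.7546 / 39.9391 = 0.44454

0.445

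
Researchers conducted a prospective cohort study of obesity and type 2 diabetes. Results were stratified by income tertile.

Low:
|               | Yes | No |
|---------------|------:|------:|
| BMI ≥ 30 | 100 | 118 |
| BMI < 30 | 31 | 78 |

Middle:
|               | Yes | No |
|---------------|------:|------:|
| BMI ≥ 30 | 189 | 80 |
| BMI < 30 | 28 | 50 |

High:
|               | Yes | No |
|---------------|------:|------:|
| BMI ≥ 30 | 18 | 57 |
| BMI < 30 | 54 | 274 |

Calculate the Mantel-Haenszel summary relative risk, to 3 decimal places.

1.726

RR_MH = Σ(aᵢ·n₀ᵢ/nᵢ) / Σ(cᵢ·n₁ᵢ/nᵢ), with n₁ᵢ = aᵢ+bᵢ (exposed), n₀ᵢ = cᵢ+dᵢ (unexposed), nᵢ = n₁ᵢ+n₀ᵢ.
Stratum 1 (Low): n₁ = 218, n₀ = 109, n = 327; a·n₀/n = 100·109/327 = 33.3333; c·n₁/n = 31·218/327 = 20.6667
Stratum 2 (Middle): n₁ = 269, n₀ = 78, n = 347; a·n₀/n = 189·78/347 = 42.4841; c·n₁/n = 28·269/347 = 21.7061
Stratum 3 (High): n₁ = 75, n₀ = 328, n = 403; a·n₀/n = 18·328/403 = 14.6501; c·n₁/n = 54·75/403 = 10.0496
RR_MH = (33.3333 + 42.4841 + 14.6501) / (20.6667 + 21.7061 + 10.0496) = 90.4676 / 52.4223 = 1.72575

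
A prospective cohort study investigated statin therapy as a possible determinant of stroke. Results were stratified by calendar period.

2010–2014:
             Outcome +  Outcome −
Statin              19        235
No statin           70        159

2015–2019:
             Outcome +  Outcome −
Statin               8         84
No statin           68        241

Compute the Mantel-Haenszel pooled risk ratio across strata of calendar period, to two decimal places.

0.29

RR_MH = Σ(aᵢ·n₀ᵢ/nᵢ) / Σ(cᵢ·n₁ᵢ/nᵢ), with n₁ᵢ = aᵢ+bᵢ (exposed), n₀ᵢ = cᵢ+dᵢ (unexposed), nᵢ = n₁ᵢ+n₀ᵢ.
Stratum 1 (2010–2014): n₁ = 254, n₀ = 229, n = 483; a·n₀/n = 19·229/483 = 9.0083; c·n₁/n = 70·254/483 = 36.8116
Stratum 2 (2015–2019): n₁ = 92, n₀ = 309, n = 401; a·n₀/n = 8·309/401 = 6.1646; c·n₁/n = 68·92/401 = 15.6010
RR_MH = (9.0083 + 6.1646) / (36.8116 + 15.6010) = 15.1729 / 52.4126 = 0.28949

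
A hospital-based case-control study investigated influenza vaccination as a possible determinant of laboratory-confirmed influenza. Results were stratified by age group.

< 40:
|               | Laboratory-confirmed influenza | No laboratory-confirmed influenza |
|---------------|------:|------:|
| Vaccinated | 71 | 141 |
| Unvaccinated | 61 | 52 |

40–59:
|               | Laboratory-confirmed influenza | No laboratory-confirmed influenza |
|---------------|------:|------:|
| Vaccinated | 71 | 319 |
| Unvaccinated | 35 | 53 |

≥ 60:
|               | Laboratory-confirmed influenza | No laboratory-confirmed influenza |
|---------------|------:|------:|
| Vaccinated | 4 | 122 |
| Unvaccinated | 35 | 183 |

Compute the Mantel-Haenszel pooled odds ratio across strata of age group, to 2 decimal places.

0.34

OR_MH = Σ(aᵢdᵢ/nᵢ) / Σ(bᵢcᵢ/nᵢ), where nᵢ is the stratum total.
Stratum 1 (< 40): n = 325; a·d/n = 71·52/325 = 11.3600; b·c/n = 141·61/325 = 26.4646
Stratum 2 (40–59): n = 478; a·d/n = 71·53/478 = 7.8724; b·c/n = 319·35/478 = 23.3577
Stratum 3 (≥ 60): n = 344; a·d/n = 4·183/344 = 2.1279; b·c/n = 122·35/344 = 12.4128
OR_MH = (11.3600 + 7.8724 + 2.1279) / (26.4646 + 23.3577 + 12.4128) = 21.3603 / 62.2351 = 0.34322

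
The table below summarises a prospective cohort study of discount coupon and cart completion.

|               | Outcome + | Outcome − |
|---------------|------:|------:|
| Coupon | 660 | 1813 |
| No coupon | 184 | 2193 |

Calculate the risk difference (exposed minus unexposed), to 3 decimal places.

Cells: a = 660, b = 1813, c = 184, d = 2193.
Risk in exposed = 660/2473 = 0.266882; risk in unexposed = 184/2377 = 0.077408.
Risk difference = 0.266882 − 0.077408 = 0.189474

0.189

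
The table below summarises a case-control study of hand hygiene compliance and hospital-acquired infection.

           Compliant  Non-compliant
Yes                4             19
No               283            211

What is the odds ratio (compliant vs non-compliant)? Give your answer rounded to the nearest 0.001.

Reading the table with exposure as columns: a = 4 (Compliant, case), b = 283 (Compliant, non-case), c = 19 (Non-compliant, case), d = 211.
OR = (a·d)/(b·c) = (4 × 211) / (283 × 19) = 844 / 5377 = 0.15696
Exposure is associated with lower odds of hospital-acquired infection (OR = 0.16 < 1).

0.157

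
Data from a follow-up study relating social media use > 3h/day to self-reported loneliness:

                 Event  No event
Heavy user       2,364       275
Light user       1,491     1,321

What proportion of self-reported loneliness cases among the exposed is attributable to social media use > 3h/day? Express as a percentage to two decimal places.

40.81

Cells: a = 2364, b = 275, c = 1491, d = 1321.
Risk in exposed = 2364/2639 = 0.89579; risk in unexposed = 1491/2812 = 0.53023.
RR = 0.89579/0.53023 = 1.68945
AR% = (RR − 1)/RR × 100 = (1.68945 − 1)/1.68945 × 100 = 40.8092%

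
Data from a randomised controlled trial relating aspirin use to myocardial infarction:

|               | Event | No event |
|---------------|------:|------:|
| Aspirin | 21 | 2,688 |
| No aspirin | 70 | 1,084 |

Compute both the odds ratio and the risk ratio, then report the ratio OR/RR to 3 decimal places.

Cells: a = 21, b = 2688, c = 70, d = 1084.
OR = (21·1084)/(2688·70) = 22764/188160 = 0.12098
Risk in exposed = 21/2709 = 0.00775; risk in unexposed = 70/1154 = 0.06066; RR = 0.12780
OR/RR = 0.12098 / 0.12780 = 0.94668
The outcome is rare in both groups, so OR ≈ RR (ratio near 1).

0.947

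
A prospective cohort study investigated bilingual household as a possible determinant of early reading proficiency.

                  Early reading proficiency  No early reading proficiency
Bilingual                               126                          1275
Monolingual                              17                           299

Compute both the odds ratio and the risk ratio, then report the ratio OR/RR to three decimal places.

Cells: a = 126, b = 1275, c = 17, d = 299.
OR = (126·299)/(1275·17) = 37674/21675 = 1.73813
Risk in exposed = 126/1401 = 0.08994; risk in unexposed = 17/316 = 0.05380; RR = 1.67175
OR/RR = 1.73813 / 1.67175 = 1.03971
The outcome is rare in both groups, so OR ≈ RR (ratio near 1).

1.040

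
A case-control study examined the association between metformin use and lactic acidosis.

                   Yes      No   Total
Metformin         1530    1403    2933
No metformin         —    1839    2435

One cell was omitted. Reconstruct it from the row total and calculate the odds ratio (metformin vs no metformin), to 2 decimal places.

The missing cell is in the unexposed row: 2435 − 1839 = 596.
So a = 1530, b = 1403, c = 596, d = 1839.
OR = (a·d)/(b·c) = (1530 × 1839) / (1403 × 596) = 2813670 / 836188 = 3.36488

3.36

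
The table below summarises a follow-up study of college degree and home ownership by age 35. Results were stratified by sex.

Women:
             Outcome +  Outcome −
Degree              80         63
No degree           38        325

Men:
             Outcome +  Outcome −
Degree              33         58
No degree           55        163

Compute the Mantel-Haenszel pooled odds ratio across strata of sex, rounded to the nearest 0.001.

OR_MH = Σ(aᵢdᵢ/nᵢ) / Σ(bᵢcᵢ/nᵢ), where nᵢ is the stratum total.
Stratum 1 (Women): n = 506; a·d/n = 80·325/506 = 51.3834; b·c/n = 63·38/506 = 4.7312
Stratum 2 (Men): n = 309; a·d/n = 33·163/309 = 17.4078; b·c/n = 58·55/309 = 10.3236
OR_MH = (51.3834 + 17.4078) / (4.7312 + 10.3236) = 68.7912 / 15.0548 = 4.56937

4.569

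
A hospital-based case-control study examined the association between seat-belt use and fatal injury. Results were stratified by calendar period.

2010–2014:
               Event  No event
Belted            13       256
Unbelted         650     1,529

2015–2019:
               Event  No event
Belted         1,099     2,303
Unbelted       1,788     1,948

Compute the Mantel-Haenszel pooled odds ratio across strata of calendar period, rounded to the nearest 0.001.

OR_MH = Σ(aᵢdᵢ/nᵢ) / Σ(bᵢcᵢ/nᵢ), where nᵢ is the stratum total.
Stratum 1 (2010–2014): n = 2448; a·d/n = 13·1529/2448 = 8.1197; b·c/n = 256·650/2448 = 67.9739
Stratum 2 (2015–2019): n = 7138; a·d/n = 1099·1948/7138 = 299.9232; b·c/n = 2303·1788/7138 = 576.8792
OR_MH = (8.1197 + 299.9232) / (67.9739 + 576.8792) = 308.0429 / 644.8531 = 0.47769

0.478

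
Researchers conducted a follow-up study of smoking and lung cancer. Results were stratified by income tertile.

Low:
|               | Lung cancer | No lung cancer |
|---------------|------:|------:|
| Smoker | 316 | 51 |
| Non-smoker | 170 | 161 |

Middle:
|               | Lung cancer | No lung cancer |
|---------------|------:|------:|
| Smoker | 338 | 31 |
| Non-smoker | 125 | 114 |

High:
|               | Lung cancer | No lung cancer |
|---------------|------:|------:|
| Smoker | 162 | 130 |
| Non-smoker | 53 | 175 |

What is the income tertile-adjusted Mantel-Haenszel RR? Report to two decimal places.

1.81

RR_MH = Σ(aᵢ·n₀ᵢ/nᵢ) / Σ(cᵢ·n₁ᵢ/nᵢ), with n₁ᵢ = aᵢ+bᵢ (exposed), n₀ᵢ = cᵢ+dᵢ (unexposed), nᵢ = n₁ᵢ+n₀ᵢ.
Stratum 1 (Low): n₁ = 367, n₀ = 331, n = 698; a·n₀/n = 316·331/698 = 149.8510; c·n₁/n = 170·367/698 = 89.3840
Stratum 2 (Middle): n₁ = 369, n₀ = 239, n = 608; a·n₀/n = 338·239/608 = 132.8651; c·n₁/n = 125·369/608 = 75.8635
Stratum 3 (High): n₁ = 292, n₀ = 228, n = 520; a·n₀/n = 162·228/520 = 71.0308; c·n₁/n = 53·292/520 = 29.7615
RR_MH = (149.8510 + 132.8651 + 71.0308) / (89.3840 + 75.8635 + 29.7615) = 353.7469 / 195.0090 = 1.81400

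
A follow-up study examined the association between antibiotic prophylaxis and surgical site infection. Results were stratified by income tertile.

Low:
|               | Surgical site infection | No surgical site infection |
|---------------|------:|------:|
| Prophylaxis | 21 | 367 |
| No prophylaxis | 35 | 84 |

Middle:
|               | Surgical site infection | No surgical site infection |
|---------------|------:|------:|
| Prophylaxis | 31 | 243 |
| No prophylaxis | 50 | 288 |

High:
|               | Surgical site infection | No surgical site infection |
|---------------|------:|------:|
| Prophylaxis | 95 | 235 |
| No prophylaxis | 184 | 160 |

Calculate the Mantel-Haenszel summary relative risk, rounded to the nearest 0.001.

0.507

RR_MH = Σ(aᵢ·n₀ᵢ/nᵢ) / Σ(cᵢ·n₁ᵢ/nᵢ), with n₁ᵢ = aᵢ+bᵢ (exposed), n₀ᵢ = cᵢ+dᵢ (unexposed), nᵢ = n₁ᵢ+n₀ᵢ.
Stratum 1 (Low): n₁ = 388, n₀ = 119, n = 507; a·n₀/n = 21·119/507 = 4.9290; c·n₁/n = 35·388/507 = 26.7850
Stratum 2 (Middle): n₁ = 274, n₀ = 338, n = 612; a·n₀/n = 31·338/612 = 17.1209; c·n₁/n = 50·274/612 = 22.3856
Stratum 3 (High): n₁ = 330, n₀ = 344, n = 674; a·n₀/n = 95·344/674 = 48.4866; c·n₁/n = 184·330/674 = 90.0890
RR_MH = (4.9290 + 17.1209 + 48.4866) / (26.7850 + 22.3856 + 90.0890) = 70.5366 / 139.2597 = 0.50651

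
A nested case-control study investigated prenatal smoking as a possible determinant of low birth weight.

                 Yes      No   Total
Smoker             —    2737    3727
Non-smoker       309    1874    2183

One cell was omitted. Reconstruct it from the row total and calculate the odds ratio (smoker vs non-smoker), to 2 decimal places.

The missing cell is in the exposed row: 3727 − 2737 = 990.
So a = 990, b = 2737, c = 309, d = 1874.
OR = (a·d)/(b·c) = (990 × 1874) / (2737 × 309) = 1855260 / 845733 = 2.19367

2.19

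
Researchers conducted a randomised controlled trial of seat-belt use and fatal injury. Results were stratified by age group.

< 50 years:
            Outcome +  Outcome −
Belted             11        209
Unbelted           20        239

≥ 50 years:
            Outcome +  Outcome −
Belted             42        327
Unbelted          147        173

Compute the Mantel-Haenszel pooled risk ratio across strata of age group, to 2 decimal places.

RR_MH = Σ(aᵢ·n₀ᵢ/nᵢ) / Σ(cᵢ·n₁ᵢ/nᵢ), with n₁ᵢ = aᵢ+bᵢ (exposed), n₀ᵢ = cᵢ+dᵢ (unexposed), nᵢ = n₁ᵢ+n₀ᵢ.
Stratum 1 (< 50 years): n₁ = 220, n₀ = 259, n = 479; a·n₀/n = 11·259/479 = 5.9478; c·n₁/n = 20·220/479 = 9.1858
Stratum 2 (≥ 50 years): n₁ = 369, n₀ = 320, n = 689; a·n₀/n = 42·320/689 = 19.5065; c·n₁/n = 147·369/689 = 78.7271
RR_MH = (5.9478 + 19.5065) / (9.1858 + 78.7271) = 25.4543 / 87.9129 = 0.28954

0.29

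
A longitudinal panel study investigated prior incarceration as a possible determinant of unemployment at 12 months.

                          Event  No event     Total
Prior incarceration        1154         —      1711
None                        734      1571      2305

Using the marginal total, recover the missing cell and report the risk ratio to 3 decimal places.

The missing cell is in the exposed row: 1711 − 1154 = 557.
So a = 1154, b = 557, c = 734, d = 1571.
RR = [a/(a+b)] / [c/(c+d)] = (1154/1711) / (734/2305) = 0.67446/0.31844 = 2.11802

2.118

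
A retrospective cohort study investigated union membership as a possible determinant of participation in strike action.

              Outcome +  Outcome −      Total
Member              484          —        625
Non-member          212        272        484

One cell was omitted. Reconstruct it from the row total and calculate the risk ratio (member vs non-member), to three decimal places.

1.768

The missing cell is in the exposed row: 625 − 484 = 141.
So a = 484, b = 141, c = 212, d = 272.
RR = [a/(a+b)] / [c/(c+d)] = (484/625) / (212/484) = 0.77440/0.43802 = 1.76797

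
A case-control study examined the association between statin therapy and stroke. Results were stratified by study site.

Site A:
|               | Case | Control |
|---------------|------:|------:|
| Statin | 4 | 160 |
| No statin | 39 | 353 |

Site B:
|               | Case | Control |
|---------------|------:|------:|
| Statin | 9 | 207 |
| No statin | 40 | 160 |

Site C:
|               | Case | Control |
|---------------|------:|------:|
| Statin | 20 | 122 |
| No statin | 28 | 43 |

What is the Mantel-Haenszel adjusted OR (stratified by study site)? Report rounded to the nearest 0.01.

0.21

OR_MH = Σ(aᵢdᵢ/nᵢ) / Σ(bᵢcᵢ/nᵢ), where nᵢ is the stratum total.
Stratum 1 (Site A): n = 556; a·d/n = 4·353/556 = 2.5396; b·c/n = 160·39/556 = 11.2230
Stratum 2 (Site B): n = 416; a·d/n = 9·160/416 = 3.4615; b·c/n = 207·40/416 = 19.9038
Stratum 3 (Site C): n = 213; a·d/n = 20·43/213 = 4.0376; b·c/n = 122·28/213 = 16.0376
OR_MH = (2.5396 + 3.4615 + 4.0376) / (11.2230 + 19.9038 + 16.0376) = 10.0387 / 47.1644 = 0.21284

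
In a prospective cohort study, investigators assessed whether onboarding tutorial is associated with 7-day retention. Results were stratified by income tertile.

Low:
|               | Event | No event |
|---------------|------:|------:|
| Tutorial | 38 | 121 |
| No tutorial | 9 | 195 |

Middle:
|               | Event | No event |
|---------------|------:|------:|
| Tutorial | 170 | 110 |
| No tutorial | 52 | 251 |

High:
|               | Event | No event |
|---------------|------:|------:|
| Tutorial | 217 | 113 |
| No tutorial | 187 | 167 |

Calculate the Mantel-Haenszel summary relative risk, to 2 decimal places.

RR_MH = Σ(aᵢ·n₀ᵢ/nᵢ) / Σ(cᵢ·n₁ᵢ/nᵢ), with n₁ᵢ = aᵢ+bᵢ (exposed), n₀ᵢ = cᵢ+dᵢ (unexposed), nᵢ = n₁ᵢ+n₀ᵢ.
Stratum 1 (Low): n₁ = 159, n₀ = 204, n = 363; a·n₀/n = 38·204/363 = 21.3554; c·n₁/n = 9·159/363 = 3.9421
Stratum 2 (Middle): n₁ = 280, n₀ = 303, n = 583; a·n₀/n = 170·303/583 = 88.3533; c·n₁/n = 52·280/583 = 24.9743
Stratum 3 (High): n₁ = 330, n₀ = 354, n = 684; a·n₀/n = 217·354/684 = 112.3070; c·n₁/n = 187·330/684 = 90.2193
RR_MH = (21.3554 + 88.3533 + 112.3070) / (3.9421 + 24.9743 + 90.2193) = 222.0157 / 119.1357 = 1.86355

1.86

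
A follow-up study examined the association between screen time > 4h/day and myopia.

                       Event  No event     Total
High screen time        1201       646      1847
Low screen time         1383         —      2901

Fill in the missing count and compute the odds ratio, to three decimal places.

The missing cell is in the unexposed row: 2901 − 1383 = 1518.
So a = 1201, b = 646, c = 1383, d = 1518.
OR = (a·d)/(b·c) = (1201 × 1518) / (646 × 1383) = 1823118 / 893418 = 2.04061

2.041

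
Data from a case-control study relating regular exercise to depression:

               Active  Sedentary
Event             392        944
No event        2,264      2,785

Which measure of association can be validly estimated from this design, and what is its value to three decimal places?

0.511

Reading the table with exposure as columns: a = 392 (Active, case), b = 2264 (Active, non-case), c = 944 (Sedentary, case), d = 2785.
This is a case-control study: participants were sampled on outcome status, so risks in the source population cannot be estimated directly — relative risk is not valid here. The odds ratio is the appropriate measure.
OR = (a·d)/(b·c) = (392 × 2785) / (2264 × 944) = 1091720 / 2137216 = 0.51081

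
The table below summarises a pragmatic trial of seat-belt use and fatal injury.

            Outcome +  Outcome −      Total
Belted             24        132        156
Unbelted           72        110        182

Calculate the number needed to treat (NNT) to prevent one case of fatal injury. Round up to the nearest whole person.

Risk in treated group = 24/156 = 0.15385; risk in control = 72/182 = 0.39560.
Absolute risk reduction = 0.39560 − 0.15385 = 0.24176
NNT = 1 / ARR = 1 / 0.24176 = 4.136 → round up → 5

5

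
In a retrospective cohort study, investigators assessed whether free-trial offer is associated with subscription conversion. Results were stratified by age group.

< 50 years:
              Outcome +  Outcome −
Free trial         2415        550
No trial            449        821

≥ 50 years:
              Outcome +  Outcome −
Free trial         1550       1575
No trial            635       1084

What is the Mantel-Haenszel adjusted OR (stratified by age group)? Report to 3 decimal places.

OR_MH = Σ(aᵢdᵢ/nᵢ) / Σ(bᵢcᵢ/nᵢ), where nᵢ is the stratum total.
Stratum 1 (< 50 years): n = 4235; a·d/n = 2415·821/4235 = 468.1736; b·c/n = 550·449/4235 = 58.3117
Stratum 2 (≥ 50 years): n = 4844; a·d/n = 1550·1084/4844 = 346.8621; b·c/n = 1575·635/4844 = 206.4668
OR_MH = (468.1736 + 346.8621) / (58.3117 + 206.4668) = 815.0357 / 264.7785 = 3.07818

3.078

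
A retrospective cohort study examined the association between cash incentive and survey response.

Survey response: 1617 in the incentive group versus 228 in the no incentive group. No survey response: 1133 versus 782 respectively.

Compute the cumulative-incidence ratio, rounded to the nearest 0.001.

From the description: a = 1617, b = 1133, c = 228, d = 782.
Risk in exposed = 1617/2750 = 0.58800; risk in unexposed = 228/1010 = 0.22574.
RR = 0.58800 / 0.22574 = 2.60474
The risk among the exposed is 2.60 times that among the unexposed.

2.605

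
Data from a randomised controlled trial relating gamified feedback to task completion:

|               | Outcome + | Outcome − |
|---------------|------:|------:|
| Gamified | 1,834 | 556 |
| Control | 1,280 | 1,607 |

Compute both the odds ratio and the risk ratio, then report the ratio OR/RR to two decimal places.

Cells: a = 1834, b = 556, c = 1280, d = 1607.
OR = (1834·1607)/(556·1280) = 2947238/711680 = 4.14124
Risk in exposed = 1834/2390 = 0.76736; risk in unexposed = 1280/2887 = 0.44337; RR = 1.73077
OR/RR = 4.14124 / 1.73077 = 2.39272
The outcome is not rare, so the OR lies further from 1 than the RR.

2.39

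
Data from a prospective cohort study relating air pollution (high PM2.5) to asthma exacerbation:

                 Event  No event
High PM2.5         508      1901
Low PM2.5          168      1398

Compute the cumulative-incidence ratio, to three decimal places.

1.966

Cells: a = 508, b = 1901, c = 168, d = 1398.
Risk in exposed = 508/2409 = 0.21088; risk in unexposed = 168/1566 = 0.10728.
RR = 0.21088 / 0.10728 = 1.96566
The risk among the exposed is 1.97 times that among the unexposed.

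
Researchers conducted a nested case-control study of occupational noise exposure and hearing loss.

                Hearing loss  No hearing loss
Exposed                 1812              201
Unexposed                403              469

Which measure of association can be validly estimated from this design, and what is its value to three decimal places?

10.491

Cells: a = 1812, b = 201, c = 403, d = 469.
This is a nested case-control study: participants were sampled on outcome status, so risks in the source population cannot be estimated directly — relative risk is not valid here. The odds ratio is the appropriate measure.
OR = (a·d)/(b·c) = (1812 × 469) / (201 × 403) = 849828 / 81003 = 10.49132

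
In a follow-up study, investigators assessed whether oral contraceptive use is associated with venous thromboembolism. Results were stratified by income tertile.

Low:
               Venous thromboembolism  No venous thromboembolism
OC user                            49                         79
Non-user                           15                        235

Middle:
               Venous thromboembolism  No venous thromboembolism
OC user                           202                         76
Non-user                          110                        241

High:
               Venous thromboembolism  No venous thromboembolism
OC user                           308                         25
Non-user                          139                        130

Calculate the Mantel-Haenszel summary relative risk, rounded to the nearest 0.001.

RR_MH = Σ(aᵢ·n₀ᵢ/nᵢ) / Σ(cᵢ·n₁ᵢ/nᵢ), with n₁ᵢ = aᵢ+bᵢ (exposed), n₀ᵢ = cᵢ+dᵢ (unexposed), nᵢ = n₁ᵢ+n₀ᵢ.
Stratum 1 (Low): n₁ = 128, n₀ = 250, n = 378; a·n₀/n = 49·250/378 = 32.4074; c·n₁/n = 15·128/378 = 5.0794
Stratum 2 (Middle): n₁ = 278, n₀ = 351, n = 629; a·n₀/n = 202·351/629 = 112.7218; c·n₁/n = 110·278/629 = 48.6169
Stratum 3 (High): n₁ = 333, n₀ = 269, n = 602; a·n₀/n = 308·269/602 = 137.6279; c·n₁/n = 139·333/602 = 76.8887
RR_MH = (32.4074 + 112.7218 + 137.6279) / (5.0794 + 48.6169 + 76.8887) = 282.7571 / 130.5849 = 2.16531

2.165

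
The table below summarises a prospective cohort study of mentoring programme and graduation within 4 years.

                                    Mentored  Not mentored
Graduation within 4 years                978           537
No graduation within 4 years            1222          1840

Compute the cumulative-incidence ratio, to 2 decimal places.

Reading the table with exposure as columns: a = 978 (Mentored, case), b = 1222 (Mentored, non-case), c = 537 (Not mentored, case), d = 1840.
Risk in exposed = 978/2200 = 0.44455; risk in unexposed = 537/2377 = 0.22592.
RR = 0.44455 / 0.22592 = 1.96776
The risk among the exposed is 1.97 times that among the unexposed.

1.97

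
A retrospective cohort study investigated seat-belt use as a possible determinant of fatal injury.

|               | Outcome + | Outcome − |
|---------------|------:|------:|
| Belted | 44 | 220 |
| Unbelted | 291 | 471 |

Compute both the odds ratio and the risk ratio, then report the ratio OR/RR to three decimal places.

0.742

Cells: a = 44, b = 220, c = 291, d = 471.
OR = (44·471)/(220·291) = 20724/64020 = 0.32371
Risk in exposed = 44/264 = 0.16667; risk in unexposed = 291/762 = 0.38189; RR = 0.43643
OR/RR = 0.32371 / 0.43643 = 0.74173
The outcome is not rare, so the OR lies further from 1 than the RR.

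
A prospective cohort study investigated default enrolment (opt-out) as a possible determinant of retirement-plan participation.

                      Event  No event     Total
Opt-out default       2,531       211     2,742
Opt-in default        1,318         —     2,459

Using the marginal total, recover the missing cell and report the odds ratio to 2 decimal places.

The missing cell is in the unexposed row: 2459 − 1318 = 1141.
So a = 2531, b = 211, c = 1318, d = 1141.
OR = (a·d)/(b·c) = (2531 × 1141) / (211 × 1318) = 2887871 / 278098 = 10.38436

10.38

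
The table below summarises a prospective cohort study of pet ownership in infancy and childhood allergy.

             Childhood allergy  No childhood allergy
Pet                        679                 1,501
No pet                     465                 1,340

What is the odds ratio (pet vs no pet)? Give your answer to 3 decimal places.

Cells: a = 679, b = 1501, c = 465, d = 1340.
OR = (a·d)/(b·c) = (679 × 1340) / (1501 × 465) = 909860 / 697965 = 1.30359
The odds of childhood allergy are about 1.30 times as high in the pet group.

1.304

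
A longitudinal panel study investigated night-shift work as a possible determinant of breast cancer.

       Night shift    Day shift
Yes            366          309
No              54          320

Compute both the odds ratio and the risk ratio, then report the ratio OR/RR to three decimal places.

Reading the table with exposure as columns: a = 366 (Night shift, case), b = 54 (Night shift, non-case), c = 309 (Day shift, case), d = 320.
OR = (366·320)/(54·309) = 117120/16686 = 7.01906
Risk in exposed = 366/420 = 0.87143; risk in unexposed = 309/629 = 0.49126; RR = 1.77388
OR/RR = 7.01906 / 1.77388 = 3.95690
The outcome is not rare, so the OR lies further from 1 than the RR.

3.957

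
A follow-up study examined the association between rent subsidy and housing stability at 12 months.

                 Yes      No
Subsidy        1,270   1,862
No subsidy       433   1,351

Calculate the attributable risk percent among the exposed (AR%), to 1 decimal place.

Cells: a = 1270, b = 1862, c = 433, d = 1351.
Risk in exposed = 1270/3132 = 0.40549; risk in unexposed = 433/1784 = 0.24271.
RR = 0.40549/0.24271 = 1.67066
AR% = (RR − 1)/RR × 100 = (1.67066 − 1)/1.67066 × 100 = 40.1435%

40.1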